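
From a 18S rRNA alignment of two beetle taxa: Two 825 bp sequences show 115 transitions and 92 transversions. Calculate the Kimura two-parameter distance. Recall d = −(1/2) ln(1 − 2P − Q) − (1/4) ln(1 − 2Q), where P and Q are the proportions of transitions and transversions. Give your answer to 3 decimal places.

0.310

P = 115/825 ≈ 0.139394 and Q = 92/825 ≈ 0.111515.
Under the Kimura two-parameter model, d = −½ ln(1 − 2P − Q) − ¼ ln(1 − 2Q).
1 − 2P − Q = 0.609697, giving −½ ln(0.609697) = 0.247397.
1 − 2Q = 0.77697, giving −¼ ln(0.77697) = 0.063088.
d = 0.247397 + 0.063088 = 0.310485.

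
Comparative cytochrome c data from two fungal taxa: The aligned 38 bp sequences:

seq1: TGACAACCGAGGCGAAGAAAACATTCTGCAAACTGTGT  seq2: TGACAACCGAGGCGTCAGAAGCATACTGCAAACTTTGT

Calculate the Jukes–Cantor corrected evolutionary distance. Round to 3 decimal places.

The sequences differ at 7 of 38 sites (15, 16, 17, 18, 21, 25, 35), so p = 7/38 ≈ 0.184211.
d = −(3/4) ln(1 − 4p/3) = −0.75 ln(1 − 0.245615) = −0.75 ln(0.754385)
  = −0.75 × (-0.281852) = 0.211389 substitutions/site.

0.211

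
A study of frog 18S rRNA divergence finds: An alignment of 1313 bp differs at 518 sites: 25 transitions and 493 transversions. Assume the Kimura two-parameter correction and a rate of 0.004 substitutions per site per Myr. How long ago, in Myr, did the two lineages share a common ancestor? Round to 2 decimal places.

P = 25/1313 ≈ 0.01904 and Q = 493/1313 ≈ 0.375476.
Under the Kimura two-parameter model, d = −½ ln(1 − 2P − Q) − ¼ ln(1 − 2Q).
1 − 2P − Q = 0.586444, giving −½ ln(0.586444) = 0.266839.
1 − 2Q = 0.249048, giving −¼ ln(0.249048) = 0.347527.
d = 0.266839 + 0.347527 = 0.614366.
Under a molecular clock d = 2μt, so t = d/(2μ) = 0.614366 / (2 × 0.004) = 76.80 Myr.

76.80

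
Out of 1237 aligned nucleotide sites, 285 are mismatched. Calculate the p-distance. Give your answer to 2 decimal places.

0.23

p = 285/1237 = 0.230396… ≈ 0.23 (to 2 d.p.).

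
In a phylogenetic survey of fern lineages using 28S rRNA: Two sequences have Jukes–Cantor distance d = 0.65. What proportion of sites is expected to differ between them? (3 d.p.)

0.435

p = (3/4)(1 − e^(−4d/3)) = 0.75 × (1 − e^(-0.866667)) = 0.75 × (1 − 0.420350) = 0.434738.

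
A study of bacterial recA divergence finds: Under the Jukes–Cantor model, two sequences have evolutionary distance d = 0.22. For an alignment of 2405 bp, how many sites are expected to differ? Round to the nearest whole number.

Invert JC69: p = (3/4)(1 − e^(−4d/3)) = 0.75 × (1 − e^(-0.293333)) = 0.75 × (1 − 0.745774) = 0.190670.
Expected differing sites = pL ≈ 0.190670 × 2405 = 458.56135 ≈ 459.

459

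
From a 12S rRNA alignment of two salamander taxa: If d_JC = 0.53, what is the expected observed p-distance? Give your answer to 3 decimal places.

p = (3/4)(1 − e^(−4d/3)) = 0.75 × (1 − e^(-0.706667)) = 0.75 × (1 − 0.493286) = 0.380036.

0.380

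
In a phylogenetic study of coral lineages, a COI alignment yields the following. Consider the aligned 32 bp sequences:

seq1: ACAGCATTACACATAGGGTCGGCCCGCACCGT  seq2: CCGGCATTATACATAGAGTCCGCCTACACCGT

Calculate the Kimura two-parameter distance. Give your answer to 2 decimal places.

0.27

Of 32 sites, 5 differences are transitions and 2 are transversions, so P = 5/32 = 0.15625 and Q = 2/32 = 0.0625.
Under the Kimura two-parameter model, d = −½ ln(1 − 2P − Q) − ¼ ln(1 − 2Q).
1 − 2P − Q = 0.625, giving −½ ln(0.625) = 0.235002.
1 − 2Q = 0.875, giving −¼ ln(0.875) = 0.033383.
d = 0.235002 + 0.033383 = 0.268385.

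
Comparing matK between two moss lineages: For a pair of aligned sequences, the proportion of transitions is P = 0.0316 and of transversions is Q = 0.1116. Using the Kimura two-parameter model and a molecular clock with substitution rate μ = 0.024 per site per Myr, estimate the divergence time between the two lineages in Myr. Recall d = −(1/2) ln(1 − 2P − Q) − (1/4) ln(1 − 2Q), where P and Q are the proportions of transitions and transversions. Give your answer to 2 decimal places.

Under the Kimura two-parameter model, d = −½ ln(1 − 2P − Q) − ¼ ln(1 − 2Q).
1 − 2P − Q = 0.8252, giving −½ ln(0.8252) = 0.096065.
1 − 2Q = 0.7768, giving −¼ ln(0.7768) = 0.063143.
d = 0.096065 + 0.063143 = 0.159208.
Under a molecular clock d = 2μt, so t = d/(2μ) = 0.159208 / (2 × 0.024) = 3.32 Myr.

3.32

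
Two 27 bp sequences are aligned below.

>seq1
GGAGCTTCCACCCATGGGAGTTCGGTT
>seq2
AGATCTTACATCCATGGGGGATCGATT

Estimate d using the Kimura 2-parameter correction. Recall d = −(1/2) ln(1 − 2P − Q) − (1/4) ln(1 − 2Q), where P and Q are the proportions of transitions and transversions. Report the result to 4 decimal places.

Of 27 sites, 4 differences are transitions and 3 are transversions, so P = 4/27 ≈ 0.148148 and Q = 3/27 ≈ 0.111111.
Under the Kimura two-parameter model, d = −½ ln(1 − 2P − Q) − ¼ ln(1 − 2Q).
1 − 2P − Q = 0.592593, giving −½ ln(0.592593) = 0.261624.
1 − 2Q = 0.777778, giving −¼ ln(0.777778) = 0.062829.
d = 0.261624 + 0.062829 = 0.324453.

0.3245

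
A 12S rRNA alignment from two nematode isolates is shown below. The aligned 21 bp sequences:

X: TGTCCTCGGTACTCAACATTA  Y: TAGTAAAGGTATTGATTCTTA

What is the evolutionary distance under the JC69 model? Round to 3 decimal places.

0.899

The sequences differ at 11 of 21 sites, so p = 11/21 ≈ 0.52381.
d = −(3/4) ln(1 − 4p/3) = −0.75 ln(1 − 0.698413) = −0.75 ln(0.301587)
  = −0.75 × (-1.198697) = 0.899023 substitutions/site.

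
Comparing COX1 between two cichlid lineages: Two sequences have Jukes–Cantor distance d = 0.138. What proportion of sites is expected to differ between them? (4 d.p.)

p = (3/4)(1 − e^(−4d/3)) = 0.75 × (1 − e^(-0.184)) = 0.75 × (1 − 0.831936) = 0.126048.

0.1260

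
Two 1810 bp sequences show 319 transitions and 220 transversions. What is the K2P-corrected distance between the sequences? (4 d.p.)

P = 319/1810 ≈ 0.176243 and Q = 220/1810 ≈ 0.121547.
Under the Kimura two-parameter model, d = −½ ln(1 − 2P − Q) − ¼ ln(1 − 2Q).
1 − 2P − Q = 0.525967, giving −½ ln(0.525967) = 0.321258.
1 − 2Q = 0.756906, giving −¼ ln(0.756906) = 0.069629.
d = 0.321258 + 0.069629 = 0.390887.

0.3909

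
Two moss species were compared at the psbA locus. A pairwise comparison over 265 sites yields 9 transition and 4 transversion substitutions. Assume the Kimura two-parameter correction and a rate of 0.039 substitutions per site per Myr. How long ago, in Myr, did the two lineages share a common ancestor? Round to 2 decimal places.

P = 9/265 ≈ 0.033962 and Q = 4/265 ≈ 0.015094.
Under the Kimura two-parameter model, d = −½ ln(1 − 2P − Q) − ¼ ln(1 − 2Q).
1 − 2P − Q = 0.916982, giving −½ ln(0.916982) = 0.043334.
1 − 2Q = 0.969812, giving −¼ ln(0.969812) = 0.007663.
d = 0.043334 + 0.007663 = 0.050997.
Under a molecular clock d = 2μt, so t = d/(2μ) = 0.050997 / (2 × 0.039) = 0.65 Myr.

0.65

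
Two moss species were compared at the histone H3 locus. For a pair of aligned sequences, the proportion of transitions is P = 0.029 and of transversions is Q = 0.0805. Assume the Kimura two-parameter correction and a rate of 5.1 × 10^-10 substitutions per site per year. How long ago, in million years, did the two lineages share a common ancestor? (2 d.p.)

Under the Kimura two-parameter model, d = −½ ln(1 − 2P − Q) − ¼ ln(1 − 2Q).
1 − 2P − Q = 0.8615, giving −½ ln(0.8615) = 0.074540.
1 − 2Q = 0.839, giving −¼ ln(0.839) = 0.043886.
d = 0.074540 + 0.043886 = 0.118426.
Under a molecular clock d = 2μt, so t = d/(2μ) = 0.118426 / (2 × 5.1 × 10^-10) = 116.10 million years.

116.10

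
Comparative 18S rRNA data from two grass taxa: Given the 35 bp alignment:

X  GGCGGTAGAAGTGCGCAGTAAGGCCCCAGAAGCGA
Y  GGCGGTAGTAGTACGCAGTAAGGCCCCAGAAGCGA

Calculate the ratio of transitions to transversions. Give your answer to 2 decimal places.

1.00

Transitions are A↔G and C↔T; transversions are all other mismatches.
Transitions: 1. Transversions: 1.
R = 1/1 = 1.00.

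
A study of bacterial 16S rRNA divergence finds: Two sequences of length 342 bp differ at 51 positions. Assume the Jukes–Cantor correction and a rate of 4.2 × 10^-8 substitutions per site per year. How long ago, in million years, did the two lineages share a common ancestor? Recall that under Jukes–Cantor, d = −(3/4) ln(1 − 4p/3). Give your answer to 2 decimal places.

1.98

p = 51/342 ≈ 0.149123.
d = −(3/4) ln(1 − 4p/3) = −0.75 ln(1 − 0.198831) = −0.75 ln(0.801169)
  = −0.75 × (-0.221683) = 0.166262 substitutions/site.
Under a molecular clock d = 2μt, so t = d/(2μ) = 0.166262 / (2 × 4.2 × 10^-8) = 1.98 million years.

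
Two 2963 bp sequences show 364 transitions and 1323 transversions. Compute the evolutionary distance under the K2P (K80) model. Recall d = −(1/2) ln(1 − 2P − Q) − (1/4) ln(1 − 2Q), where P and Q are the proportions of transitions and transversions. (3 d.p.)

1.148

P = 364/2963 ≈ 0.122848 and Q = 1323/2963 ≈ 0.446507.
Under the Kimura two-parameter model, d = −½ ln(1 − 2P − Q) − ¼ ln(1 − 2Q).
1 − 2P − Q = 0.307797, giving −½ ln(0.307797) = 0.589157.
1 − 2Q = 0.106986, giving −¼ ln(0.106986) = 0.558764.
d = 0.589157 + 0.558764 = 1.147921.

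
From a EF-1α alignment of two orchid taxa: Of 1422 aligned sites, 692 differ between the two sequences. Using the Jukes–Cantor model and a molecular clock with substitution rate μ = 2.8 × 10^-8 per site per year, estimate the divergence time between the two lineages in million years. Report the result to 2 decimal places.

p = 692/1422 ≈ 0.486639.
d = −(3/4) ln(1 − 4p/3) = −0.75 ln(1 − 0.648852) = −0.75 ln(0.351148)
  = −0.75 × (-1.046547) = 0.784910 substitutions/site.
Under a molecular clock d = 2μt, so t = d/(2μ) = 0.784910 / (2 × 2.8 × 10^-8) = 14.02 million years.

14.02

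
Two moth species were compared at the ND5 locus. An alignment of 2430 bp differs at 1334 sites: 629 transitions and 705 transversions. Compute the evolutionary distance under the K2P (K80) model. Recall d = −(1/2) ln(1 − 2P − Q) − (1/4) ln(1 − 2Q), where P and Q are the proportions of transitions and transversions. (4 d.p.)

P = 629/2430 ≈ 0.258848 and Q = 705/2430 ≈ 0.290123.
Under the Kimura two-parameter model, d = −½ ln(1 − 2P − Q) − ¼ ln(1 − 2Q).
1 − 2P − Q = 0.192181, giving −½ ln(0.192181) = 0.824659.
1 − 2Q = 0.419754, giving −¼ ln(0.419754) = 0.217022.
d = 0.824659 + 0.217022 = 1.041681.

1.0417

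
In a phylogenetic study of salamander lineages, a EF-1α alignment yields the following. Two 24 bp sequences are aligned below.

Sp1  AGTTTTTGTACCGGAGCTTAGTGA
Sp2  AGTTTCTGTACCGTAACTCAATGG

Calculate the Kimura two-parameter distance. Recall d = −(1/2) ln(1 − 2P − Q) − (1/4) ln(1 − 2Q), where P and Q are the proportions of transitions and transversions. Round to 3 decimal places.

Of 24 sites, 5 differences are transitions and 1 are transversions, so P = 5/24 ≈ 0.208333 and Q = 1/24 ≈ 0.041667.
Under the Kimura two-parameter model, d = −½ ln(1 − 2P − Q) − ¼ ln(1 − 2Q).
1 − 2P − Q = 0.541667, giving −½ ln(0.541667) = 0.306552.
1 − 2Q = 0.916666, giving −¼ ln(0.916666) = 0.021753.
d = 0.306552 + 0.021753 = 0.328305.

0.328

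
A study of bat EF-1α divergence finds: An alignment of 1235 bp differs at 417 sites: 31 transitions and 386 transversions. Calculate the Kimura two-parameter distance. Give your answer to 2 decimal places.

P = 31/1235 ≈ 0.025101 and Q = 386/1235 ≈ 0.312551.
Under the Kimura two-parameter model, d = −½ ln(1 − 2P − Q) − ¼ ln(1 − 2Q).
1 − 2P − Q = 0.637247, giving −½ ln(0.637247) = 0.225299.
1 − 2Q = 0.374898, giving −¼ ln(0.374898) = 0.245275.
d = 0.225299 + 0.245275 = 0.470574.

0.47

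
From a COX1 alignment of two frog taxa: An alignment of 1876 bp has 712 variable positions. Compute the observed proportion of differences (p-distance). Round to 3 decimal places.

p = 712/1876 = 0.379530… ≈ 0.380 (to 3 d.p.).

0.380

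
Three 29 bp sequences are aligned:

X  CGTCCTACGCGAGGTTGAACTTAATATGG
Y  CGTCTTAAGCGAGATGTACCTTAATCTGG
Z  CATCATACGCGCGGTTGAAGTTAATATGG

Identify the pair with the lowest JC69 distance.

X and Z

X–Y: 7/29 differ, p = 0.241, d = 0.291.
X–Z: 4/29 differ, p = 0.138, d = 0.152.
Y–Z: 10/29 differ, p = 0.345, d = 0.462.
The smallest distance is between X and Z.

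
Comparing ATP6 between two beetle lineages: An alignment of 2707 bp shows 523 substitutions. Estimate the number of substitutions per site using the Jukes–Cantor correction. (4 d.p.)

0.2234

p = 523/2707 ≈ 0.193203.
d = −(3/4) ln(1 − 4p/3) = −0.75 ln(1 − 0.257604) = −0.75 ln(0.742396)
  = −0.75 × (-0.297872) = 0.223404 substitutions/site.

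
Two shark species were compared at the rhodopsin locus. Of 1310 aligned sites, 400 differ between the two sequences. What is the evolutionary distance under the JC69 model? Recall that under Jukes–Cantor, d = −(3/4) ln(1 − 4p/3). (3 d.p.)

p = 400/1310 ≈ 0.305344.
d = −(3/4) ln(1 − 4p/3) = −0.75 ln(1 − 0.407125) = −0.75 ln(0.592875)
  = −0.75 × (-0.522772) = 0.392079 substitutions/site.

0.392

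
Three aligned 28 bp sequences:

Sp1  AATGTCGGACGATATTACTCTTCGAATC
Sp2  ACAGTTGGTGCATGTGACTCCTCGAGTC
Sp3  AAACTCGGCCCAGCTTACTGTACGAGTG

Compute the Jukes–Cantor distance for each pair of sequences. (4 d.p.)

d(Sp1,Sp2) = 0.4850, d(Sp1,Sp3) = 0.4850, d(Sp2,Sp3) = 0.6355

Sp1–Sp2: 10/28 sites differ → p ≈ 0.357143, d = −0.75 ln(1 − 0.476191) = 0.484971 ≈ 0.4850.
Sp1–Sp3: 10/28 sites differ → p ≈ 0.357143, d = −0.75 ln(1 − 0.476191) = 0.484971 ≈ 0.4850.
Sp2–Sp3: 12/28 sites differ → p ≈ 0.428571, d = −0.75 ln(1 − 0.571428) = 0.635472 ≈ 0.6355.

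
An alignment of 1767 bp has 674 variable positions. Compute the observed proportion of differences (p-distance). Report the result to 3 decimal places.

0.381

p = 674/1767 = 0.381437… ≈ 0.381 (to 3 d.p.).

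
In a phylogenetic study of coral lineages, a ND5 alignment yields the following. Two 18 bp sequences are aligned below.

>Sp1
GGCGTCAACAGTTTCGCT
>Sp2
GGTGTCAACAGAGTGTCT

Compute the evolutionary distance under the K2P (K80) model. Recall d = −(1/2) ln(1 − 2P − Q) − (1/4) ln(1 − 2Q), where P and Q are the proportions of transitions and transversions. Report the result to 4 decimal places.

0.3497

Of 18 sites, 1 differences are transitions and 4 are transversions, so P = 1/18 ≈ 0.055556 and Q = 4/18 ≈ 0.222222.
Under the Kimura two-parameter model, d = −½ ln(1 − 2P − Q) − ¼ ln(1 − 2Q).
1 − 2P − Q = 0.666666, giving −½ ln(0.666666) = 0.202733.
1 − 2Q = 0.555556, giving −¼ ln(0.555556) = 0.146946.
d = 0.202733 + 0.146946 = 0.349679.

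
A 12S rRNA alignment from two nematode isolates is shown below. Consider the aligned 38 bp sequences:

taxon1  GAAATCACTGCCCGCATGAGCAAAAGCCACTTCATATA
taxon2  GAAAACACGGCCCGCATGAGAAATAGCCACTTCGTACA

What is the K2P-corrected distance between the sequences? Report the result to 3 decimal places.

Of 38 sites, 2 differences are transitions and 4 are transversions, so P = 2/38 ≈ 0.052632 and Q = 4/38 ≈ 0.105263.
Under the Kimura two-parameter model, d = −½ ln(1 − 2P − Q) − ¼ ln(1 − 2Q).
1 − 2P − Q = 0.789473, giving −½ ln(0.789473) = 0.118195.
1 − 2Q = 0.789474, giving −¼ ln(0.789474) = 0.059097.
d = 0.118195 + 0.059097 = 0.177292.

0.177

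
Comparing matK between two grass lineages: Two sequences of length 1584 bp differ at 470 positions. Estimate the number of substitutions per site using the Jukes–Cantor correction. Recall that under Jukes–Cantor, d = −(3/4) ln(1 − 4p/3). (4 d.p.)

p = 470/1584 ≈ 0.296717.
d = −(3/4) ln(1 − 4p/3) = −0.75 ln(1 − 0.395623) = −0.75 ln(0.604377)
  = −0.75 × (-0.503557) = 0.377668 substitutions/site.

0.3777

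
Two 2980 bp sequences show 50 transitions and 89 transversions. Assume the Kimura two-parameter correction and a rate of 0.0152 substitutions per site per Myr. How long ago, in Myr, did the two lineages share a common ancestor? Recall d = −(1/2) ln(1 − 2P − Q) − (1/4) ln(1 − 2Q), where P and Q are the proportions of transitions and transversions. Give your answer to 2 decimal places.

P = 50/2980 ≈ 0.016779 and Q = 89/2980 ≈ 0.029866.
Under the Kimura two-parameter model, d = −½ ln(1 − 2P − Q) − ¼ ln(1 − 2Q).
1 − 2P − Q = 0.936576, giving −½ ln(0.936576) = 0.032762.
1 − 2Q = 0.940268, giving −¼ ln(0.940268) = 0.015398.
d = 0.032762 + 0.015398 = 0.048160.
Under a molecular clock d = 2μt, so t = d/(2μ) = 0.048160 / (2 × 0.0152) = 1.58 Myr.

1.58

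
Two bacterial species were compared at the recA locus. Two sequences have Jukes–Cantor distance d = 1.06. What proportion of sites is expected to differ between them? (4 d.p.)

p = (3/4)(1 − e^(−4d/3)) = 0.75 × (1 − e^(-1.413333)) = 0.75 × (1 − 0.243331) = 0.567502.

0.5675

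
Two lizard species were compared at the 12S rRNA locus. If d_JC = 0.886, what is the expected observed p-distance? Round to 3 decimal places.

0.520

p = (3/4)(1 − e^(−4d/3)) = 0.75 × (1 − e^(-1.181333)) = 0.75 × (1 − 0.306869) = 0.519848.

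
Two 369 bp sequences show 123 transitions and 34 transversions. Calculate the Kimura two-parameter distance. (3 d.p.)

P = 123/369 ≈ 0.333333 and Q = 34/369 ≈ 0.092141.
Under the Kimura two-parameter model, d = −½ ln(1 − 2P − Q) − ¼ ln(1 − 2Q).
1 − 2P − Q = 0.241193, giving −½ ln(0.241193) = 0.711079.
1 − 2Q = 0.815718, giving −¼ ln(0.815718) = 0.050922.
d = 0.711079 + 0.050922 = 0.762001.

0.762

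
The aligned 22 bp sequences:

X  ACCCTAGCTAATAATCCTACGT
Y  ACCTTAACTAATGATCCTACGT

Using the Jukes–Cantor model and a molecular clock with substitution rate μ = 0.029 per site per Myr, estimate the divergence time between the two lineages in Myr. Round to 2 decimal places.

2.59

The sequences differ at 3 of 22 sites (4, 7, 13), so p = 3/22 ≈ 0.136364.
d = −(3/4) ln(1 − 4p/3) = −0.75 ln(1 − 0.181819) = −0.75 ln(0.818181)
  = −0.75 × (-0.200672) = 0.150504 substitutions/site.
Under a molecular clock d = 2μt, so t = d/(2μ) = 0.150504 / (2 × 0.029) = 2.59 Myr.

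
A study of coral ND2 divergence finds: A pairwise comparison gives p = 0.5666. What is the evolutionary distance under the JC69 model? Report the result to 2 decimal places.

1.06

d = −(3/4) ln(1 − 4p/3) = −0.75 ln(1 − 0.755467) = −0.75 ln(0.244533)
  = −0.75 × (-1.408405) = 1.056304 substitutions/site.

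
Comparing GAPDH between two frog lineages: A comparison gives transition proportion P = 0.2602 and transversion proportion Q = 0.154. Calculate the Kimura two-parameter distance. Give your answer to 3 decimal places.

0.653

Under the Kimura two-parameter model, d = −½ ln(1 − 2P − Q) − ¼ ln(1 − 2Q).
1 − 2P − Q = 0.3256, giving −½ ln(0.3256) = 0.561043.
1 − 2Q = 0.692, giving −¼ ln(0.692) = 0.092042.
d = 0.561043 + 0.092042 = 0.653085.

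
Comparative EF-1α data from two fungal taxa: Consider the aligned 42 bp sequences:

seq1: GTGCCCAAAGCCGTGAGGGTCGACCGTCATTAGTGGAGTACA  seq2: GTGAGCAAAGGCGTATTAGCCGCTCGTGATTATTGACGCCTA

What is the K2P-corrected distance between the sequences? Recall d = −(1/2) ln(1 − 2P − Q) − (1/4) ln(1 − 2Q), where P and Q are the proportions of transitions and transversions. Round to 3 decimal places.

0.585

Of 42 sites, 7 differences are transitions and 10 are transversions, so P = 7/42 ≈ 0.166667 and Q = 10/42 ≈ 0.238095.
Under the Kimura two-parameter model, d = −½ ln(1 − 2P − Q) − ¼ ln(1 − 2Q).
1 − 2P − Q = 0.428571, giving −½ ln(0.428571) = 0.423649.
1 − 2Q = 0.52381, giving −¼ ln(0.52381) = 0.161657.
d = 0.423649 + 0.161657 = 0.585306.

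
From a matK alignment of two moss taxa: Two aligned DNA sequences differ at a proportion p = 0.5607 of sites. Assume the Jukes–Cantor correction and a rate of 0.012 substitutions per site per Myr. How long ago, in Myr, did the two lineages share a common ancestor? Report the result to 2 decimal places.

43.02

d = −(3/4) ln(1 − 4p/3) = −0.75 ln(1 − 0.7476) = −0.75 ln(0.2524)
  = −0.75 × (-1.376740) = 1.032555 substitutions/site.
Under a molecular clock d = 2μt, so t = d/(2μ) = 1.032555 / (2 × 0.012) = 43.02 Myr.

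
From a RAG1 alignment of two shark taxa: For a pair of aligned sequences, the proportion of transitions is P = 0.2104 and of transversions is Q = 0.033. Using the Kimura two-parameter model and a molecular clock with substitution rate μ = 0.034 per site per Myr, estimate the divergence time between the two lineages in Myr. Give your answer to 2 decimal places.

4.70

Under the Kimura two-parameter model, d = −½ ln(1 − 2P − Q) − ¼ ln(1 − 2Q).
1 − 2P − Q = 0.5462, giving −½ ln(0.5462) = 0.302385.
1 − 2Q = 0.934, giving −¼ ln(0.934) = 0.017070.
d = 0.302385 + 0.017070 = 0.319455.
Under a molecular clock d = 2μt, so t = d/(2μ) = 0.319455 / (2 × 0.034) = 4.70 Myr.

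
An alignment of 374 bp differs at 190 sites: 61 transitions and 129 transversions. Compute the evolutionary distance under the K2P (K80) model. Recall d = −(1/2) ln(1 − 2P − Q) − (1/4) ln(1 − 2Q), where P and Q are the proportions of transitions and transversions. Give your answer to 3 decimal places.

P = 61/374 ≈ 0.163102 and Q = 129/374 ≈ 0.34492.
Under the Kimura two-parameter model, d = −½ ln(1 − 2P − Q) − ¼ ln(1 − 2Q).
1 − 2P − Q = 0.328876, giving −½ ln(0.328876) = 0.556037.
1 − 2Q = 0.31016, giving −¼ ln(0.31016) = 0.292667.
d = 0.556037 + 0.292667 = 0.848704.

0.849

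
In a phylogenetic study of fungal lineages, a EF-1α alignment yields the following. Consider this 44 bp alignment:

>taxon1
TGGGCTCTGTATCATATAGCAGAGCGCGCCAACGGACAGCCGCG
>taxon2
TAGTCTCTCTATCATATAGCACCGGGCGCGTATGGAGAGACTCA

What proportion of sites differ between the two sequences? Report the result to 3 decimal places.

The sequences differ at 13 of 44 positions.
p = 13/44 = 0.295454… ≈ 0.295 (to 3 d.p.).

0.295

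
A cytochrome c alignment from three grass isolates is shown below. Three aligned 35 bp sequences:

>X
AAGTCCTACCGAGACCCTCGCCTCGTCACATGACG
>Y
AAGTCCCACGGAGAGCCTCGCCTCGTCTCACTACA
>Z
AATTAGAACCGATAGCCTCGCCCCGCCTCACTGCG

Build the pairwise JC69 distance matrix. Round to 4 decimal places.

d(X,Y) = 0.2326, d(X,Z) = 0.4582, d(Y,Z) = 0.3597

X–Y: 7/35 sites differ → p = 0.2, d = −0.75 ln(1 − 0.266667) = 0.232617 ≈ 0.2326.
X–Z: 12/35 sites differ → p ≈ 0.342857, d = −0.75 ln(1 − 0.457143) = 0.458182 ≈ 0.4582.
Y–Z: 10/35 sites differ → p ≈ 0.285714, d = −0.75 ln(1 − 0.380952) = 0.359679 ≈ 0.3597.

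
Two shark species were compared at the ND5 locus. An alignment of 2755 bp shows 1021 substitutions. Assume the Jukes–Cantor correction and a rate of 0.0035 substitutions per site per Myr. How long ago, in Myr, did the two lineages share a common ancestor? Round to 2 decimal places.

p = 1021/2755 ≈ 0.370599.
d = −(3/4) ln(1 − 4p/3) = −0.75 ln(1 − 0.494132) = −0.75 ln(0.505868)
  = −0.75 × (-0.681480) = 0.511110 substitutions/site.
Under a molecular clock d = 2μt, so t = d/(2μ) = 0.511110 / (2 × 0.0035) = 73.02 Myr.

73.02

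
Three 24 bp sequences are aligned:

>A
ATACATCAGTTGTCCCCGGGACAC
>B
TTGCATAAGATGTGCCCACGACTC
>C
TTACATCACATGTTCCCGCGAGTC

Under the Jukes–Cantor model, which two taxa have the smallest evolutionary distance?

B and C

A–B: 8/24 differ, p = 0.333, d = 0.441.
A–C: 7/24 differ, p = 0.292, d = 0.369.
B–C: 6/24 differ, p = 0.250, d = 0.304.
The smallest distance is between B and C.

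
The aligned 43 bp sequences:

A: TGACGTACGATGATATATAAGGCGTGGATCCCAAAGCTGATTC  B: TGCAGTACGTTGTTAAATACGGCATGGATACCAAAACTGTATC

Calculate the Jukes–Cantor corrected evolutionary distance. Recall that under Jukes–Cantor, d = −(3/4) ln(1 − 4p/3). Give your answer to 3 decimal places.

The sequences differ at 11 of 43 sites, so p = 11/43 ≈ 0.255814.
d = −(3/4) ln(1 − 4p/3) = −0.75 ln(1 − 0.341085) = −0.75 ln(0.658915)
  = −0.75 × (-0.417161) = 0.312871 substitutions/site.

0.313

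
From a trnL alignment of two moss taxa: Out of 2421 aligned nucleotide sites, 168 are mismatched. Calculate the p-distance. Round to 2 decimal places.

p = 168/2421 = 0.069392… ≈ 0.07 (to 2 d.p.).

0.07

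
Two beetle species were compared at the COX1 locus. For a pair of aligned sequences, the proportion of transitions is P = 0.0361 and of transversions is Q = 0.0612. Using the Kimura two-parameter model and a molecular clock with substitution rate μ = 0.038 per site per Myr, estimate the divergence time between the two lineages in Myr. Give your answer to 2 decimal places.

1.37

Under the Kimura two-parameter model, d = −½ ln(1 − 2P − Q) − ¼ ln(1 − 2Q).
1 − 2P − Q = 0.8666, giving −½ ln(0.8666) = 0.071589.
1 − 2Q = 0.8776, giving −¼ ln(0.8776) = 0.032641.
d = 0.071589 + 0.032641 = 0.104230.
Under a molecular clock d = 2μt, so t = d/(2μ) = 0.104230 / (2 × 0.038) = 1.37 Myr.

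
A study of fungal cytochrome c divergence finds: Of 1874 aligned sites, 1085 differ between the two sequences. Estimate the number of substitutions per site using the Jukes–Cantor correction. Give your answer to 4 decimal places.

p = 1085/1874 ≈ 0.578975.
d = −(3/4) ln(1 − 4p/3) = −0.75 ln(1 − 0.771967) = −0.75 ln(0.228033)
  = −0.75 × (-1.478265) = 1.108699 substitutions/site.

1.1087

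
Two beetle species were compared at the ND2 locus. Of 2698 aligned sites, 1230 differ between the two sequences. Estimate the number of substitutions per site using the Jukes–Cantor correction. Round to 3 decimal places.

p = 1230/2698 ≈ 0.455893.
d = −(3/4) ln(1 − 4p/3) = −0.75 ln(1 − 0.607857) = −0.75 ln(0.392143)
  = −0.75 × (-0.936129) = 0.702097 substitutions/site.

0.702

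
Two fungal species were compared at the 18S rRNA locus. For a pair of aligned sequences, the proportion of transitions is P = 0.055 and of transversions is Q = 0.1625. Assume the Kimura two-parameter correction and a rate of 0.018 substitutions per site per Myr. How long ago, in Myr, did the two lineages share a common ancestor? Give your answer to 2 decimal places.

7.15

Under the Kimura two-parameter model, d = −½ ln(1 − 2P − Q) − ¼ ln(1 − 2Q).
1 − 2P − Q = 0.7275, giving −½ ln(0.7275) = 0.159071.
1 − 2Q = 0.675, giving −¼ ln(0.675) = 0.098261.
d = 0.159071 + 0.098261 = 0.257332.
Under a molecular clock d = 2μt, so t = d/(2μ) = 0.257332 / (2 × 0.018) = 7.15 Myr.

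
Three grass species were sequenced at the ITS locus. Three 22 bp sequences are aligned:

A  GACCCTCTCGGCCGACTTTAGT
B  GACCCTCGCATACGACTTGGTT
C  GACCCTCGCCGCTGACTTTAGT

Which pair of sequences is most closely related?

A and C

A–B: 7/22 differ, p = 0.318, d = 0.414.
A–C: 3/22 differ, p = 0.136, d = 0.151.
B–C: 7/22 differ, p = 0.318, d = 0.414.
The smallest distance is between A and C.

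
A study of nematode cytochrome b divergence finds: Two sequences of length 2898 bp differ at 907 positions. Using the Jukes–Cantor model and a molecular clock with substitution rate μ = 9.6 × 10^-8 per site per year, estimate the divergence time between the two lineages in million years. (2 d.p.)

2.11

p = 907/2898 ≈ 0.312974.
d = −(3/4) ln(1 − 4p/3) = −0.75 ln(1 − 0.417299) = −0.75 ln(0.582701)
  = −0.75 × (-0.540081) = 0.405061 substitutions/site.
Under a molecular clock d = 2μt, so t = d/(2μ) = 0.405061 / (2 × 9.6 × 10^-8) = 2.11 million years.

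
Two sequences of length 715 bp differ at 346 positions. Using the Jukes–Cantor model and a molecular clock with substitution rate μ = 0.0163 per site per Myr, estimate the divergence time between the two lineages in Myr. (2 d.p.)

23.84

p = 346/715 ≈ 0.483916.
d = −(3/4) ln(1 − 4p/3) = −0.75 ln(1 − 0.645221) = −0.75 ln(0.354779)
  = −0.75 × (-1.036260) = 0.777195 substitutions/site.
Under a molecular clock d = 2μt, so t = d/(2μ) = 0.777195 / (2 × 0.0163) = 23.84 Myr.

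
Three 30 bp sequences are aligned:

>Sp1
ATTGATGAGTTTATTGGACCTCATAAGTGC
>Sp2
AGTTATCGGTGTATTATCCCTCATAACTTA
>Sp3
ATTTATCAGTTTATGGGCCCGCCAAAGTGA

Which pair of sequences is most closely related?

Sp1 and Sp3

Sp1–Sp2: 11/30 differ, p = 0.367, d = 0.503.
Sp1–Sp3: 8/30 differ, p = 0.267, d = 0.330.
Sp2–Sp3: 11/30 differ, p = 0.367, d = 0.503.
The smallest distance is between Sp1 and Sp3.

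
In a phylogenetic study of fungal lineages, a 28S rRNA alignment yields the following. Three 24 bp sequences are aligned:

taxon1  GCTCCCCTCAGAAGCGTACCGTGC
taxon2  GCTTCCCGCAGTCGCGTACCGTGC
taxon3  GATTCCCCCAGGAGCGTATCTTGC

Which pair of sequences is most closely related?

taxon1–taxon2: 4/24 differ, p = 0.167, d = 0.188.
taxon1–taxon3: 6/24 differ, p = 0.250, d = 0.304.
taxon2–taxon3: 6/24 differ, p = 0.250, d = 0.304.
The smallest distance is between taxon1 and taxon2.

taxon1 and taxon2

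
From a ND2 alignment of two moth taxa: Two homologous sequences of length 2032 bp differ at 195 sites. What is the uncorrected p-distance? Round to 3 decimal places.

0.096

p = 195/2032 = 0.095964… ≈ 0.096 (to 3 d.p.).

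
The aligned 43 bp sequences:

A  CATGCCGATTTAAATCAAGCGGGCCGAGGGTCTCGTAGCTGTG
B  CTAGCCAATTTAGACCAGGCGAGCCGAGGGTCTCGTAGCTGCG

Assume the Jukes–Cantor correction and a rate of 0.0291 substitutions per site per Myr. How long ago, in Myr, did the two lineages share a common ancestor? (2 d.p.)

The sequences differ at 8 of 43 sites (2, 3, 7, 13, 15, 18, 22, 42), so p = 8/43 ≈ 0.186047.
d = −(3/4) ln(1 − 4p/3) = −0.75 ln(1 − 0.248063) = −0.75 ln(0.751937)
  = −0.75 × (-0.285103) = 0.213827 substitutions/site.
Under a molecular clock d = 2μt, so t = d/(2μ) = 0.213827 / (2 × 0.0291) = 3.67 Myr.

3.67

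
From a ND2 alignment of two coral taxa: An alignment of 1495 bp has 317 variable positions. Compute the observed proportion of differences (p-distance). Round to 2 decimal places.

0.21

p = 317/1495 = 0.212040… ≈ 0.21 (to 2 d.p.).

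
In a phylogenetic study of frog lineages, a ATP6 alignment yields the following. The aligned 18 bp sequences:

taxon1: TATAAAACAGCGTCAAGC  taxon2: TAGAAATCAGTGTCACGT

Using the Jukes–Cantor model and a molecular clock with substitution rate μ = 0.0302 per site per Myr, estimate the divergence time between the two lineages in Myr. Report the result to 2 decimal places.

The sequences differ at 5 of 18 sites (3, 7, 11, 16, 18), so p = 5/18 ≈ 0.277778.
d = −(3/4) ln(1 − 4p/3) = −0.75 ln(1 − 0.370371) = −0.75 ln(0.629629)
  = −0.75 × (-0.462625) = 0.346969 substitutions/site.
Under a molecular clock d = 2μt, so t = d/(2μ) = 0.346969 / (2 × 0.0302) = 5.74 Myr.

5.74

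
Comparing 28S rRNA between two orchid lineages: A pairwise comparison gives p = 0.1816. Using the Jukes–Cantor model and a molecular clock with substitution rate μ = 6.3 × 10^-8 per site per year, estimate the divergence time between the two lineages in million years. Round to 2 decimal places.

1.65

d = −(3/4) ln(1 − 4p/3) = −0.75 ln(1 − 0.242133) = −0.75 ln(0.757867)
  = −0.75 × (-0.277247) = 0.207935 substitutions/site.
Under a molecular clock d = 2μt, so t = d/(2μ) = 0.207935 / (2 × 6.3 × 10^-8) = 1.65 million years.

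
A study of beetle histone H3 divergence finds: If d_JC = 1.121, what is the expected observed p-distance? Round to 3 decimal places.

p = (3/4)(1 − e^(−4d/3)) = 0.75 × (1 − e^(-1.494667)) = 0.75 × (1 − 0.224323) = 0.581758.

0.582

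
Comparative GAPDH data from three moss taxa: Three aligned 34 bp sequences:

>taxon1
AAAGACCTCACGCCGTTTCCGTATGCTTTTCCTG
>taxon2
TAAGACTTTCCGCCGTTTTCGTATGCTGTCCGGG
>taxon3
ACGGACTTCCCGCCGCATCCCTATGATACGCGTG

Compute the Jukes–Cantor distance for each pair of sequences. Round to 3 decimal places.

d(taxon1,taxon2) = 0.326, d(taxon1,taxon3) = 0.477, d(taxon2,taxon3) = 0.535

taxon1–taxon2: 9/34 sites differ → p ≈ 0.264706, d = −0.75 ln(1 − 0.352941) = 0.326488 ≈ 0.326.
taxon1–taxon3: 12/34 sites differ → p ≈ 0.352941, d = −0.75 ln(1 − 0.470588) = 0.476991 ≈ 0.477.
taxon2–taxon3: 13/34 sites differ → p ≈ 0.382353, d = −0.75 ln(1 − 0.509804) = 0.534712 ≈ 0.535.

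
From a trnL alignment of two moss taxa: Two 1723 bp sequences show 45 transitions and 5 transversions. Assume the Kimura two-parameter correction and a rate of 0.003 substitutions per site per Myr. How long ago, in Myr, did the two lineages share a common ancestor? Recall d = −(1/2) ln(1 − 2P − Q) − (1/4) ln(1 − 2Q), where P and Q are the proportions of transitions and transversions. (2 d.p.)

P = 45/1723 ≈ 0.026117 and Q = 5/1723 ≈ 0.002902.
Under the Kimura two-parameter model, d = −½ ln(1 − 2P − Q) − ¼ ln(1 − 2Q).
1 − 2P − Q = 0.944864, giving −½ ln(0.944864) = 0.028357.
1 − 2Q = 0.994196, giving −¼ ln(0.994196) = 0.001455.
d = 0.028357 + 0.001455 = 0.029812.
Under a molecular clock d = 2μt, so t = d/(2μ) = 0.029812 / (2 × 0.003) = 4.97 Myr.

4.97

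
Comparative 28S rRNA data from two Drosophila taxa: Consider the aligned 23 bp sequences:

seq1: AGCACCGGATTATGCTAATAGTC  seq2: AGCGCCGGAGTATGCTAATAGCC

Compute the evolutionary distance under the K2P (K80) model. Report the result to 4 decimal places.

0.1453

Of 23 sites, 2 differences are transitions and 1 are transversions, so P = 2/23 ≈ 0.086957 and Q = 1/23 ≈ 0.043478.
Under the Kimura two-parameter model, d = −½ ln(1 − 2P − Q) − ¼ ln(1 − 2Q).
1 − 2P − Q = 0.782608, giving −½ ln(0.782608) = 0.122562.
1 − 2Q = 0.913044, giving −¼ ln(0.913044) = 0.022743.
d = 0.122562 + 0.022743 = 0.145305.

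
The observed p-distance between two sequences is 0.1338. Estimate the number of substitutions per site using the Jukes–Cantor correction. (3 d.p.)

d = −(3/4) ln(1 − 4p/3) = −0.75 ln(1 − 0.1784) = −0.75 ln(0.8216)
  = −0.75 × (-0.196502) = 0.147377 substitutions/site.

0.147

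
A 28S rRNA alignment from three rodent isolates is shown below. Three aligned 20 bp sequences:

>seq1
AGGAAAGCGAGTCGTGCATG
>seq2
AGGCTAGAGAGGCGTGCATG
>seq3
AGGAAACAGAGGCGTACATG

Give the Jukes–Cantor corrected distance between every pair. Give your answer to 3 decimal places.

d(seq1,seq2) = 0.233, d(seq1,seq3) = 0.233, d(seq2,seq3) = 0.233

seq1–seq2: 4/20 sites differ → p = 0.2, d = −0.75 ln(1 − 0.266667) = 0.232617 ≈ 0.233.
seq1–seq3: 4/20 sites differ → p = 0.2, d = −0.75 ln(1 − 0.266667) = 0.232617 ≈ 0.233.
seq2–seq3: 4/20 sites differ → p = 0.2, d = −0.75 ln(1 − 0.266667) = 0.232617 ≈ 0.233.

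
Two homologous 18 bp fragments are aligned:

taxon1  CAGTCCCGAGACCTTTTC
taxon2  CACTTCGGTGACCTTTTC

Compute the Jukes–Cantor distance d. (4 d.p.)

The sequences differ at 4 of 18 sites (3, 5, 7, 9), so p = 4/18 ≈ 0.222222.
d = −(3/4) ln(1 − 4p/3) = −0.75 ln(1 − 0.296296) = −0.75 ln(0.703704)
  = −0.75 × (-0.351397) = 0.263548 substitutions/site.

0.2635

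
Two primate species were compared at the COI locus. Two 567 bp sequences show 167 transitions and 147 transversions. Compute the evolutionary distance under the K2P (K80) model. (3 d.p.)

P = 167/567 ≈ 0.294533 and Q = 147/567 ≈ 0.259259.
Under the Kimura two-parameter model, d = −½ ln(1 − 2P − Q) − ¼ ln(1 − 2Q).
1 − 2P − Q = 0.151675, giving −½ ln(0.151675) = 0.943008.
1 − 2Q = 0.481482, giving −¼ ln(0.481482) = 0.182722.
d = 0.943008 + 0.182722 = 1.125730.

1.126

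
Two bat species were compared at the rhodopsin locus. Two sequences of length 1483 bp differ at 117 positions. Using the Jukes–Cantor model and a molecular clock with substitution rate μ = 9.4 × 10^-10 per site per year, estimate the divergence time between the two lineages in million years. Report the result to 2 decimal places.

p = 117/1483 ≈ 0.078894.
d = −(3/4) ln(1 − 4p/3) = −0.75 ln(1 − 0.105192) = −0.75 ln(0.894808)
  = −0.75 × (-0.111146) = 0.083360 substitutions/site.
Under a molecular clock d = 2μt, so t = d/(2μ) = 0.083360 / (2 × 9.4 × 10^-10) = 44.34 million years.

44.34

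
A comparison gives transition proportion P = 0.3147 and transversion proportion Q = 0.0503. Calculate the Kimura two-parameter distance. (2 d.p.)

0.60

Under the Kimura two-parameter model, d = −½ ln(1 − 2P − Q) − ¼ ln(1 − 2Q).
1 − 2P − Q = 0.3203, giving −½ ln(0.3203) = 0.569249.
1 − 2Q = 0.8994, giving −¼ ln(0.8994) = 0.026507.
d = 0.569249 + 0.026507 = 0.595756.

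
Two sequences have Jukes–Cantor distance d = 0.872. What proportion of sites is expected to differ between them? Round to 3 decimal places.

p = (3/4)(1 − e^(−4d/3)) = 0.75 × (1 − e^(-1.162667)) = 0.75 × (1 − 0.312651) = 0.515512.

0.516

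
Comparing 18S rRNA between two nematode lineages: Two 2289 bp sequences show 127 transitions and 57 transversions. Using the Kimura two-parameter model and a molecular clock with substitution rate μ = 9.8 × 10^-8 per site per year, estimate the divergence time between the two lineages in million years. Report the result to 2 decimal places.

P = 127/2289 ≈ 0.055483 and Q = 57/2289 ≈ 0.024902.
Under the Kimura two-parameter model, d = −½ ln(1 − 2P − Q) − ¼ ln(1 − 2Q).
1 − 2P − Q = 0.864132, giving −½ ln(0.864132) = 0.073015.
1 − 2Q = 0.950196, giving −¼ ln(0.950196) = 0.012772.
d = 0.073015 + 0.012772 = 0.085787.
Under a molecular clock d = 2μt, so t = d/(2μ) = 0.085787 / (2 × 9.8 × 10^-8) = 0.44 million years.

0.44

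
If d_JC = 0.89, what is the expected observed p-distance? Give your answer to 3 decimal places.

0.521

p = (3/4)(1 − e^(−4d/3)) = 0.75 × (1 − e^(-1.186667)) = 0.75 × (1 − 0.305237) = 0.521072.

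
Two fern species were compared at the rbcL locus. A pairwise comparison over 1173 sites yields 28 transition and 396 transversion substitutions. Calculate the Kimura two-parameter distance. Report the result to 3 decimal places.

P = 28/1173 ≈ 0.02387 and Q = 396/1173 ≈ 0.337596.
Under the Kimura two-parameter model, d = −½ ln(1 − 2P − Q) − ¼ ln(1 − 2Q).
1 − 2P − Q = 0.614664, giving −½ ln(0.614664) = 0.243340.
1 − 2Q = 0.324808, giving −¼ ln(0.324808) = 0.281130.
d = 0.243340 + 0.281130 = 0.524470.

0.524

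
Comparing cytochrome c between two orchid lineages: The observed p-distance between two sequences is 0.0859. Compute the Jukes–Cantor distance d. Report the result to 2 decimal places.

d = −(3/4) ln(1 − 4p/3) = −0.75 ln(1 − 0.114533) = −0.75 ln(0.885467)
  = −0.75 × (-0.121640) = 0.091230 substitutions/site.

0.09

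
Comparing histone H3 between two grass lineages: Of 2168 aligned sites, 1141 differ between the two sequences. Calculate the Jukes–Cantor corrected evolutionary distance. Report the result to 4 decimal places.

p = 1141/2168 ≈ 0.526292.
d = −(3/4) ln(1 − 4p/3) = −0.75 ln(1 − 0.701723) = −0.75 ln(0.298277)
  = −0.75 × (-1.209733) = 0.907300 substitutions/site.

0.9073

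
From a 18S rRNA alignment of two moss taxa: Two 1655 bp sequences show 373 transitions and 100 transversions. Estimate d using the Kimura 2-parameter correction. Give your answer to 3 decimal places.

0.390

P = 373/1655 ≈ 0.225378 and Q = 100/1655 ≈ 0.060423.
Under the Kimura two-parameter model, d = −½ ln(1 − 2P − Q) − ¼ ln(1 − 2Q).
1 − 2P − Q = 0.488821, giving −½ ln(0.488821) = 0.357879.
1 − 2Q = 0.879154, giving −¼ ln(0.879154) = 0.032199.
d = 0.357879 + 0.032199 = 0.390078.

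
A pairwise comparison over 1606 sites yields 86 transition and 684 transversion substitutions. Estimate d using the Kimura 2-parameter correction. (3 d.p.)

P = 86/1606 ≈ 0.053549 and Q = 684/1606 ≈ 0.425903.
Under the Kimura two-parameter model, d = −½ ln(1 − 2P − Q) − ¼ ln(1 − 2Q).
1 − 2P − Q = 0.466999, giving −½ ln(0.466999) = 0.380714.
1 − 2Q = 0.148194, giving −¼ ln(0.148194) = 0.477308.
d = 0.380714 + 0.477308 = 0.858022.

0.858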